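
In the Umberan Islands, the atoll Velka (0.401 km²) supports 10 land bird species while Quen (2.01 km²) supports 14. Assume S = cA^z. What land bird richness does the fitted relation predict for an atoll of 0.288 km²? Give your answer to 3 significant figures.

z = ln(14/10) / ln(2.01/0.401) = 0.3365 / 1.6119 = 0.2087
c = 10 / 0.401^0.2087 = 10 / 0.8263 = 12.1
S₃ = 12.1 × 0.288^0.2087 = 12.1 × 0.7712 ≈ 9.332

9.33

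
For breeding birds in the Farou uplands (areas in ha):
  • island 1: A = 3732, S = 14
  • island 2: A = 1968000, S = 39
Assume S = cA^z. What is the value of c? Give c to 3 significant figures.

z = ln(S₂/S₁) / ln(A₂/A₁) = ln(39/14) / ln(1968000/3732) = 1.0245 / 6.2678 = 0.1635
c = S₁ / A₁^z = 14 / 3732^0.1635 = 14 / 3.836 = 3.65

3.65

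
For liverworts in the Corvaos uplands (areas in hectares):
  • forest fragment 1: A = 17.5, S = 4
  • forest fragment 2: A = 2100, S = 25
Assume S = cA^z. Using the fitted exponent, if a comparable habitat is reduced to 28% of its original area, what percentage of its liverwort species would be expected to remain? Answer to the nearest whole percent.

z = ln(25/4) / ln(2100/17.5) = 1.8326 / 4.7875 = 0.3828
S_new/S_old = (A_new/A_old)^z = 0.28^0.3828 = exp(0.3828 × -1.2730) = 0.6143

61%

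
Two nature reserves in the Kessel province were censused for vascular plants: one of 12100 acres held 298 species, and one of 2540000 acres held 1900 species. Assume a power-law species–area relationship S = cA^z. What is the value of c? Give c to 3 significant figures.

11.5

z = ln(S₂/S₁) / ln(A₂/A₁) = ln(1900/298) / ln(2540000/12100) = 1.8525 / 5.3467 = 0.3465
c = S₁ / A₁^z = 298 / 12100^0.3465 = 298 / 25.98 = 11.47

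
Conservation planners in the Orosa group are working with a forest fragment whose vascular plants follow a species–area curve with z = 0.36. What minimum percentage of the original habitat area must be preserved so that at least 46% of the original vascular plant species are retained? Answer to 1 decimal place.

11.6%

Need (A_new/A_old)^0.36 = 0.46, so A_new/A_old = 0.46^(1/0.36) = 0.46^2.778
ln(A_new/A_old) = ln 0.46 / 0.36 = -0.7765 / 0.36 = -2.1570
A_new/A_old = e^-2.1570 ≈ 0.1157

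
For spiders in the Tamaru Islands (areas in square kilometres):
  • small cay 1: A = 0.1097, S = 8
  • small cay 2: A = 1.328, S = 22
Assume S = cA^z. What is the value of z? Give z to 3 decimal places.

Taking logs: ln S = ln c + z ln A, so z = (ln S₂ − ln S₁)/(ln A₂ − ln A₁).
z = ln(22/8) / ln(1.328/0.1097) = ln(2.75) / ln(12.11) = 1.0116 / 2.4937 = 0.4057

0.406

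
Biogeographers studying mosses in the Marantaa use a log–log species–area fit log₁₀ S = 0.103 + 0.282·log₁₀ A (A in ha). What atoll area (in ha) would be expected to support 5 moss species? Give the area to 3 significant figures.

5 = 1.268 × A^0.282  ⇒  A^0.282 = 5/1.268 = 3.944
ln A = ln(3.944) / 0.282 = 1.3723 / 0.282 = 4.8662
A = e^4.8662 ≈ 129.8 ha

130 ha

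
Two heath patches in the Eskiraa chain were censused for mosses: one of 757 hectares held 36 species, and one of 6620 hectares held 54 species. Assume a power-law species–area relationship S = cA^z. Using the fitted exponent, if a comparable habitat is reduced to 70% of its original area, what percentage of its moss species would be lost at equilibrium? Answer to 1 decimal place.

6.5%

z = ln(54/36) / ln(6620/757) = 0.4055 / 2.1685 = 0.1870
S_new/S_old = (A_new/A_old)^z = 0.7^0.1870 = exp(0.1870 × -0.3567) = 0.9355
Fraction lost = 1 − 0.9355 = 0.06452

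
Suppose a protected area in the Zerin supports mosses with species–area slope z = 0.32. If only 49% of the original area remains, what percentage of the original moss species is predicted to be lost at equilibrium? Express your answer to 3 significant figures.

S_new/S_old = (A_new/A_old)^z = 0.49^0.32
= exp(0.32 × ln 0.49) = exp(0.32 × -0.7133) = exp(-0.2283) ≈ 0.7959
Fraction lost = 1 − 0.7959 = 0.2041

20.4%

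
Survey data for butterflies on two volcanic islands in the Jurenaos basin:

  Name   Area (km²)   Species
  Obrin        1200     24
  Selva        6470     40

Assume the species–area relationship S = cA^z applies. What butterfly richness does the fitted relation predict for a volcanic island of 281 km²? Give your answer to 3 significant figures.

z = ln(40/24) / ln(6470/1200) = 0.5108 / 1.6849 = 0.3032
c = 24 / 1200^0.3032 = 24 / 8.582 = 2.797
S₃ = 2.797 × 281^0.3032 = 2.797 × 5.526 ≈ 15.45

15.5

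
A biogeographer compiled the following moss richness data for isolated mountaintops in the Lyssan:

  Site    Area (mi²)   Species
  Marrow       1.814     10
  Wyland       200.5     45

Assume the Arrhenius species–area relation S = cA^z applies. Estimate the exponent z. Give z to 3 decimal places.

Taking logs: ln S = ln c + z ln A, so z = (ln S₂ − ln S₁)/(ln A₂ − ln A₁).
z = ln(45/10) / ln(200.5/1.814) = ln(4.5) / ln(110.5) = 1.5041 / 4.7053 = 0.3197

0.320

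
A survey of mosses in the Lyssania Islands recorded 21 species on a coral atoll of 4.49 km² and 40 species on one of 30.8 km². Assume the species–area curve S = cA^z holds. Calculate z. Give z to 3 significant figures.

Taking logs: ln S = ln c + z ln A, so z = (ln S₂ − ln S₁)/(ln A₂ − ln A₁).
z = ln(40/21) / ln(30.8/4.49) = ln(1.905) / ln(6.86) = 0.6444 / 1.9257 = 0.3346

0.335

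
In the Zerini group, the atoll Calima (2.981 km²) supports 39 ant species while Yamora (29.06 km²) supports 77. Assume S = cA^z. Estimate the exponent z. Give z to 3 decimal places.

Taking logs: ln S = ln c + z ln A, so z = (ln S₂ − ln S₁)/(ln A₂ − ln A₁).
z = ln(77/39) / ln(29.06/2.981) = ln(1.974) / ln(9.748) = 0.6802 / 2.2771 = 0.2987

0.299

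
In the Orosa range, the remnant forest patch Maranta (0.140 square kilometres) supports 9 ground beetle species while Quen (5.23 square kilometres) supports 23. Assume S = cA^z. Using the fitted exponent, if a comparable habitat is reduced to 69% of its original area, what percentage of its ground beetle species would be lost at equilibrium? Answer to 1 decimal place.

z = ln(23/9) / ln(5.23/0.14) = 0.9383 / 3.6205 = 0.2592
S_new/S_old = (A_new/A_old)^z = 0.69^0.2592 = exp(0.2592 × -0.3711) = 0.9083
Fraction lost = 1 − 0.9083 = 0.09168

9.2%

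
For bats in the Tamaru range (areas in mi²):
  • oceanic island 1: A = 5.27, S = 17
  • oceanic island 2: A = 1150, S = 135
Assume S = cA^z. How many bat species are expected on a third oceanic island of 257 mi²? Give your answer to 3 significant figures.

75.8

z = ln(135/17) / ln(1150/5.27) = 2.0721 / 5.3855 = 0.3847
c = 17 / 5.27^0.3847 = 17 / 1.895 = 8.969
S₃ = 8.969 × 257^0.3847 = 8.969 × 8.457 ≈ 75.85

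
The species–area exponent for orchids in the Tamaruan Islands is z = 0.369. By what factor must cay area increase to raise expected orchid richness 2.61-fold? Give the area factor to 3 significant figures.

13.5

(A₂/A₁)^0.369 = 2.61, so A₂/A₁ = 2.61^(1/0.369) = 2.61^2.71
ln(A₂/A₁) = ln 2.61 / 0.369 = 0.9594 / 0.369 = 2.5999
A₂/A₁ = e^2.5999 ≈ 13.46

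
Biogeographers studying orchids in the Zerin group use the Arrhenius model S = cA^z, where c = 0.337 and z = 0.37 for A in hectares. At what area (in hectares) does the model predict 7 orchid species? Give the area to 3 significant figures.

7 = 0.337 × A^0.37  ⇒  A^0.37 = 7/0.337 = 20.77
ln A = ln(20.77) / 0.37 = 3.0336 / 0.37 = 8.1989
A = e^8.1989 ≈ 3637 hectares

3640 hectares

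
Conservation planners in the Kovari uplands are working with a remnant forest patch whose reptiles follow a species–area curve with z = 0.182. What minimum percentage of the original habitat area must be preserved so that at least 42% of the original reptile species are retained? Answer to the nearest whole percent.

1%

Need (A_new/A_old)^0.182 = 0.42, so A_new/A_old = 0.42^(1/0.182) = 0.42^5.495
ln(A_new/A_old) = ln 0.42 / 0.182 = -0.8675 / 0.182 = -4.7665
A_new/A_old = e^-4.7665 ≈ 0.00851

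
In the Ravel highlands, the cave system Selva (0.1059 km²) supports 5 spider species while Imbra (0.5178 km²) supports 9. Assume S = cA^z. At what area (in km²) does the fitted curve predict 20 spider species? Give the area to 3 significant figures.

4.47 km²

z = ln(9/5) / ln(0.5178/0.1059) = 0.5878 / 1.5871 = 0.3704
c = 5 / 0.1059^0.3704 = 5 / 0.4354 = 11.48
A = (20/11.48)^(1/0.3704) ⇒ ln A = ln(1.742)/0.3704 = 1.4979
A = e^1.4979 ≈ 4.472 km²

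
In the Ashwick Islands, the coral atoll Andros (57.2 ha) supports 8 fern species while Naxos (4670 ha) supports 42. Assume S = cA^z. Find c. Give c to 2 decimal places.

1.74

z = ln(S₂/S₁) / ln(A₂/A₁) = ln(42/8) / ln(4670/57.2) = 1.6582 / 4.4024 = 0.3767
c = S₁ / A₁^z = 8 / 57.2^0.3767 = 8 / 4.592 = 1.742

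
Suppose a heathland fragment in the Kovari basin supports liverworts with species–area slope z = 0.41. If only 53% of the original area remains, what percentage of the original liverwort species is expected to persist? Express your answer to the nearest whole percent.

S_new/S_old = (A_new/A_old)^z = 0.53^0.41
= exp(0.41 × ln 0.53) = exp(0.41 × -0.6349) = exp(-0.2603) ≈ 0.7708

77%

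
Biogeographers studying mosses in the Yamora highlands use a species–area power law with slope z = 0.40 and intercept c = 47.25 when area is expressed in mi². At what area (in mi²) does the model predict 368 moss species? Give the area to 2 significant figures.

368 = 47.25 × A^0.4  ⇒  A^0.4 = 368/47.25 = 7.788
ln A = ln(7.788) / 0.4 = 2.0526 / 0.4 = 5.1316
A = e^5.1316 ≈ 169.3 mi²

170 mi²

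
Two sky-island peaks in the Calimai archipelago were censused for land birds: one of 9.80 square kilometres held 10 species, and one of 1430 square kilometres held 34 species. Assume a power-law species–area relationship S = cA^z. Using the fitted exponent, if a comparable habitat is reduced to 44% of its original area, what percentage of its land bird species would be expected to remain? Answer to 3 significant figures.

z = ln(34/10) / ln(1430/9.8) = 1.2238 / 4.9830 = 0.2456
S_new/S_old = (A_new/A_old)^z = 0.44^0.2456 = exp(0.2456 × -0.8210) = 0.8174

81.7%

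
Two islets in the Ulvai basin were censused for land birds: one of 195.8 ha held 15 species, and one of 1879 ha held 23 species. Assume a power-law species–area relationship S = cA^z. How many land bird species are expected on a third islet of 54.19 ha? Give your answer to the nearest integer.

12

z = ln(23/15) / ln(1879/195.8) = 0.4274 / 2.2614 = 0.1890
c = 15 / 195.8^0.1890 = 15 / 2.711 = 5.532
S₃ = 5.532 × 54.19^0.1890 = 5.532 × 2.127 ≈ 11.77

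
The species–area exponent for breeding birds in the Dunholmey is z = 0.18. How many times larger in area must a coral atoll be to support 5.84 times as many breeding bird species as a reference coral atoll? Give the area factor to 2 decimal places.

(A₂/A₁)^0.18 = 5.84, so A₂/A₁ = 5.84^(1/0.18) = 5.84^5.556
ln(A₂/A₁) = ln 5.84 / 0.18 = 1.7647 / 0.18 = 9.8041
A₂/A₁ = e^9.8041 ≈ 18107

18107.11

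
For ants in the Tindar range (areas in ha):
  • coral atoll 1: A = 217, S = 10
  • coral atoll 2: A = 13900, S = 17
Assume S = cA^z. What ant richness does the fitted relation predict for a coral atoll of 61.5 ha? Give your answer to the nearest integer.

z = ln(17/10) / ln(13900/217) = 0.5306 / 4.1597 = 0.1276
c = 10 / 217^0.1276 = 10 / 1.986 = 5.034
S₃ = 5.034 × 61.5^0.1276 = 5.034 × 1.691 ≈ 8.514

9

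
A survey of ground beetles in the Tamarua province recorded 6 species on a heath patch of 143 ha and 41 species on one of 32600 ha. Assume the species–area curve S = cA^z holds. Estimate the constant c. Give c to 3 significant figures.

z = ln(S₂/S₁) / ln(A₂/A₁) = ln(41/6) / ln(32600/143) = 1.9218 / 5.4292 = 0.3540
c = S₁ / A₁^z = 6 / 143^0.3540 = 6 / 5.793 = 1.036

1.04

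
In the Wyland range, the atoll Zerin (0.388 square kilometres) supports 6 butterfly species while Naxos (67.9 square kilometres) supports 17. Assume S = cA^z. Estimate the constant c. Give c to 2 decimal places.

7.26

z = ln(S₂/S₁) / ln(A₂/A₁) = ln(17/6) / ln(67.9/0.388) = 1.0415 / 5.1648 = 0.2016
c = S₁ / A₁^z = 6 / 0.388^0.2016 = 6 / 0.8262 = 7.262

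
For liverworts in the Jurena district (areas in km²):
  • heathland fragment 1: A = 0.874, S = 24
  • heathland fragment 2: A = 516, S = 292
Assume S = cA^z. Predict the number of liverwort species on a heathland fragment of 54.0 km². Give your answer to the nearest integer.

121

z = ln(292/24) / ln(516/0.874) = 2.4987 / 6.3808 = 0.3916
c = 24 / 0.874^0.3916 = 24 / 0.9486 = 25.3
S₃ = 25.3 × 54^0.3916 = 25.3 × 4.769 ≈ 120.6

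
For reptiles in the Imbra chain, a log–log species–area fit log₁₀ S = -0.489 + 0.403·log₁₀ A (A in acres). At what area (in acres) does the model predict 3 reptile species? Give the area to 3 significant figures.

250 acres

3 = 0.3243 × A^0.403  ⇒  A^0.403 = 3/0.3243 = 9.25
ln A = ln(9.25) / 0.403 = 2.2246 / 0.403 = 5.5200
A = e^5.5200 ≈ 249.6 acres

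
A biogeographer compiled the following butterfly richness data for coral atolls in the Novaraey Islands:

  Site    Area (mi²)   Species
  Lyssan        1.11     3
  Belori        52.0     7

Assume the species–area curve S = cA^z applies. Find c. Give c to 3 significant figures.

z = ln(S₂/S₁) / ln(A₂/A₁) = ln(7/3) / ln(52/1.11) = 0.8473 / 3.8469 = 0.2203
c = S₁ / A₁^z = 3 / 1.11^0.2203 = 3 / 1.023 = 2.932

2.93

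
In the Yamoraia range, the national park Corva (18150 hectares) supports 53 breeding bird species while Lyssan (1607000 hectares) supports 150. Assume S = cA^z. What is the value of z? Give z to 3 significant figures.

0.232

Taking logs: ln S = ln c + z ln A, so z = (ln S₂ − ln S₁)/(ln A₂ − ln A₁).
z = ln(150/53) / ln(1607000/18150) = ln(2.83) / ln(88.54) = 1.0403 / 4.4835 = 0.2320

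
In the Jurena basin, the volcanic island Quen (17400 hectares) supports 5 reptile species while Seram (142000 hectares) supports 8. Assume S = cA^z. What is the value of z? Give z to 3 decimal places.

0.224

Taking logs: ln S = ln c + z ln A, so z = (ln S₂ − ln S₁)/(ln A₂ − ln A₁).
z = ln(8/5) / ln(142000/17400) = ln(1.6) / ln(8.161) = 0.4700 / 2.0994 = 0.2239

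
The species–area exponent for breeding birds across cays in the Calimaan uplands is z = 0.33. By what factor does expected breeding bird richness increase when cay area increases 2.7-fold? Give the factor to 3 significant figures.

1.39

S₂/S₁ = (A₂/A₁)^z = 2.7^0.33
ln(S₂/S₁) = 0.33 × ln 2.7 = 0.33 × 0.9933 = 0.3278
S₂/S₁ = e^0.3278 ≈ 1.388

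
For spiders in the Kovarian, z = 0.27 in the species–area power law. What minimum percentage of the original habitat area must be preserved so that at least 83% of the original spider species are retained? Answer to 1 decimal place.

50.2%

Need (A_new/A_old)^0.27 = 0.83, so A_new/A_old = 0.83^(1/0.27) = 0.83^3.704
ln(A_new/A_old) = ln 0.83 / 0.27 = -0.1863 / 0.27 = -0.6901
A_new/A_old = e^-0.6901 ≈ 0.5015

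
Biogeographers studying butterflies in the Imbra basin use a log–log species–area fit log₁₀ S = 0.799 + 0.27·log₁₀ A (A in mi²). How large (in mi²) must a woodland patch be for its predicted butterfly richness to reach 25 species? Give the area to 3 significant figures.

165 mi²

25 = 6.295 × A^0.27  ⇒  A^0.27 = 25/6.295 = 3.971
ln A = ln(3.971) / 0.27 = 1.3791 / 0.27 = 5.1078
A = e^5.1078 ≈ 165.3 mi²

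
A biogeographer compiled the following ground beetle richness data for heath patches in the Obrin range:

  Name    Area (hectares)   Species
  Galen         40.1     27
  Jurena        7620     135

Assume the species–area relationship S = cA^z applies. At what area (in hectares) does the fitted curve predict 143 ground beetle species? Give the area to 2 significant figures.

z = ln(135/27) / ln(7620/40.1) = 1.6094 / 5.2472 = 0.3067
c = 27 / 40.1^0.3067 = 27 / 3.103 = 8.702
A = (143/8.702)^(1/0.3067) ⇒ ln A = ln(16.43)/0.3067 = 9.1262
A = e^9.1262 ≈ 9193 hectares

9200 hectares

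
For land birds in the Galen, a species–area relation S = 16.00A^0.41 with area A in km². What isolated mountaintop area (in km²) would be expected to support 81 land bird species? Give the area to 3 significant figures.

52.2 km²

81 = 16 × A^0.41  ⇒  A^0.41 = 81/16 = 5.062
ln A = ln(5.062) / 0.41 = 1.6219 / 0.41 = 3.9558
A = e^3.9558 ≈ 52.24 km²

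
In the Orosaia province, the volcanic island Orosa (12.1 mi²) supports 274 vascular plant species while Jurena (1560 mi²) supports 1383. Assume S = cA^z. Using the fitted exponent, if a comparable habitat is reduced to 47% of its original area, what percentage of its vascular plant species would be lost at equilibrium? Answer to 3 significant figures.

z = ln(1383/274) / ln(1560/12.1) = 1.6189 / 4.8592 = 0.3332
S_new/S_old = (A_new/A_old)^z = 0.47^0.3332 = exp(0.3332 × -0.7550) = 0.7776
Fraction lost = 1 − 0.7776 = 0.2224

22.2%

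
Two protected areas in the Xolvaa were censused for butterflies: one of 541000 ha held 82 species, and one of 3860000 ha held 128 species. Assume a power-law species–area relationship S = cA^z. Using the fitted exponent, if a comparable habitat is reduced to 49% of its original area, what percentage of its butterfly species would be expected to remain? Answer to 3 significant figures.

85.1%

z = ln(128/82) / ln(3860000/541000) = 0.4453 / 1.9650 = 0.2266
S_new/S_old = (A_new/A_old)^z = 0.49^0.2266 = exp(0.2266 × -0.7133) = 0.8507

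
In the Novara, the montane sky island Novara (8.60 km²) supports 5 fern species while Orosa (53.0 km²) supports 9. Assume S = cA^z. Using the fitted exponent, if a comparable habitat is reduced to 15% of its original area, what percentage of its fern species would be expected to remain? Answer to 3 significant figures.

54.2%

z = ln(9/5) / ln(53/8.6) = 0.5878 / 1.8185 = 0.3232
S_new/S_old = (A_new/A_old)^z = 0.15^0.3232 = exp(0.3232 × -1.8971) = 0.5416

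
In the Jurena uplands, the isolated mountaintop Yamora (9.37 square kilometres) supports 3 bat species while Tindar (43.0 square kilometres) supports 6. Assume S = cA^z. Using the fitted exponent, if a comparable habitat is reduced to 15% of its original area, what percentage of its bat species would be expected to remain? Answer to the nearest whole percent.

42%

z = ln(6/3) / ln(43/9.37) = 0.6931 / 1.5237 = 0.4549
S_new/S_old = (A_new/A_old)^z = 0.15^0.4549 = exp(0.4549 × -1.8971) = 0.4219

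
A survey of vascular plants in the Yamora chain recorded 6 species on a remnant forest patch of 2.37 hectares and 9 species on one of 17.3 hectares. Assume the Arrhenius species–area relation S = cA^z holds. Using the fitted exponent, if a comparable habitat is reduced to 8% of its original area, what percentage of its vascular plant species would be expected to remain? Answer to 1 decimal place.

59.7%

z = ln(9/6) / ln(17.3/2.37) = 0.4055 / 1.9878 = 0.2040
S_new/S_old = (A_new/A_old)^z = 0.08^0.2040 = exp(0.2040 × -2.5257) = 0.5974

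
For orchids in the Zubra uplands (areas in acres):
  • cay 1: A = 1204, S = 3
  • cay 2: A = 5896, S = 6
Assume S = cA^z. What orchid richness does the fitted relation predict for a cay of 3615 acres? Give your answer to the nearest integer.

5

z = ln(6/3) / ln(5896/1204) = 0.6931 / 1.5886 = 0.4363
c = 3 / 1204^0.4363 = 3 / 22.09 = 0.1358
S₃ = 0.1358 × 3615^0.4363 = 0.1358 × 35.68 ≈ 4.847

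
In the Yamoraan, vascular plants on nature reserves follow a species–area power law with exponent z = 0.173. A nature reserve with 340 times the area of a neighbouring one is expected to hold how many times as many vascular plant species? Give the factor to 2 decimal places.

S₂/S₁ = (A₂/A₁)^z = 340^0.173
ln(S₂/S₁) = 0.173 × ln 340 = 0.173 × 5.8289 = 1.0084
S₂/S₁ = e^1.0084 ≈ 2.741

2.74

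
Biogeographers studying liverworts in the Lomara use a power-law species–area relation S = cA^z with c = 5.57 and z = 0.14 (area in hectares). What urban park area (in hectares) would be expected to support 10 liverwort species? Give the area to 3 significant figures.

10 = 5.57 × A^0.14  ⇒  A^0.14 = 10/5.57 = 1.795
ln A = ln(1.795) / 0.14 = 0.5852 / 0.14 = 4.1799
A = e^4.1799 ≈ 65.36 hectares

65.4 hectares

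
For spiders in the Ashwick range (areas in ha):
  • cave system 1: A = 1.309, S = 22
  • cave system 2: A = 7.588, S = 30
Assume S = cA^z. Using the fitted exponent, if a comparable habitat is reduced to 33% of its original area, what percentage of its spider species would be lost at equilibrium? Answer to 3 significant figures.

z = ln(30/22) / ln(7.588/1.309) = 0.3102 / 1.7573 = 0.1765
S_new/S_old = (A_new/A_old)^z = 0.33^0.1765 = exp(0.1765 × -1.1087) = 0.8223
Fraction lost = 1 − 0.8223 = 0.1777

17.8%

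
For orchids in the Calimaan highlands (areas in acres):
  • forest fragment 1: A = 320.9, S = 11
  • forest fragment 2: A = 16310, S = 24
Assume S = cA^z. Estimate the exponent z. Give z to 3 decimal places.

Taking logs: ln S = ln c + z ln A, so z = (ln S₂ − ln S₁)/(ln A₂ − ln A₁).
z = ln(24/11) / ln(16310/320.9) = ln(2.182) / ln(50.83) = 0.7802 / 3.9284 = 0.1986

0.199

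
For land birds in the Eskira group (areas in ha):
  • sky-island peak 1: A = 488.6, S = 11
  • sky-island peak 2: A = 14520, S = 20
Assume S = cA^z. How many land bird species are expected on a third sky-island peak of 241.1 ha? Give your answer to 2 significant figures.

9.7

z = ln(20/11) / ln(14520/488.6) = 0.5978 / 3.3917 = 0.1763
c = 11 / 488.6^0.1763 = 11 / 2.978 = 3.693
S₃ = 3.693 × 241.1^0.1763 = 3.693 × 2.63 ≈ 9.712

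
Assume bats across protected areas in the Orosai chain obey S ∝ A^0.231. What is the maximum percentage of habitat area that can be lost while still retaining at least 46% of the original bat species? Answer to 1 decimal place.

Need (A_new/A_old)^0.231 = 0.46, so A_new/A_old = 0.46^(1/0.231) = 0.46^4.329
ln(A_new/A_old) = ln 0.46 / 0.231 = -0.7765 / 0.231 = -3.3616
A_new/A_old = e^-3.3616 ≈ 0.03468
Fraction that can be lost = 1 − 0.03468 = 0.9653

96.5%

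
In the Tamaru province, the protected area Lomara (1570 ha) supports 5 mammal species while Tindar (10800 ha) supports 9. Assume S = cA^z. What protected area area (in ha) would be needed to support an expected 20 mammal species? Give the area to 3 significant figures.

z = ln(9/5) / ln(10800/1570) = 0.5878 / 1.9285 = 0.3048
c = 5 / 1570^0.3048 = 5 / 9.421 = 0.5307
A = (20/0.5307)^(1/0.3048) ⇒ ln A = ln(37.68)/0.3048 = 11.9071
A = e^11.9071 ≈ 148320 ha

148000 ha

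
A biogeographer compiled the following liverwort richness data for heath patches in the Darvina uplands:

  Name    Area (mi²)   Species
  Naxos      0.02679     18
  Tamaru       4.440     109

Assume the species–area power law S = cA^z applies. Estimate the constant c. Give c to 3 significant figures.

64.5

z = ln(S₂/S₁) / ln(A₂/A₁) = ln(109/18) / ln(4.44/0.02679) = 1.8010 / 5.1104 = 0.3524
c = S₁ / A₁^z = 18 / 0.02679^0.3524 = 18 / 0.2793 = 64.46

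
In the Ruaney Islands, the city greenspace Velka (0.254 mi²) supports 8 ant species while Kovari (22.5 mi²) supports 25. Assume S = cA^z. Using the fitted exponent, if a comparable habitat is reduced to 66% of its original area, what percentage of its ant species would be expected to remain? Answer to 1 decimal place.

z = ln(25/8) / ln(22.5/0.254) = 1.1394 / 4.4839 = 0.2541
S_new/S_old = (A_new/A_old)^z = 0.66^0.2541 = exp(0.2541 × -0.4155) = 0.8998

90.0%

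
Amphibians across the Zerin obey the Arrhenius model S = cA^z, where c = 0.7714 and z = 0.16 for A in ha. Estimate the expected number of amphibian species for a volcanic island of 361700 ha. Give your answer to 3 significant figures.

S = 0.7714 × 361700^0.16
ln S = ln 0.7714 + 0.16 × ln 361700 = -0.2595 + 0.16 × 12.7986 = 1.7882
S = e^1.7882 ≈ 5.979

5.98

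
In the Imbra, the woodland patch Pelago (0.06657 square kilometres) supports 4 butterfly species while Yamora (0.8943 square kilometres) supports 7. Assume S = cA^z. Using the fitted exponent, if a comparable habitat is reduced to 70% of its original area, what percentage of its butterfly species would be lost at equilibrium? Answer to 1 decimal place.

7.4%

z = ln(7/4) / ln(0.8943/0.06657) = 0.5596 / 2.5978 = 0.2154
S_new/S_old = (A_new/A_old)^z = 0.7^0.2154 = exp(0.2154 × -0.3567) = 0.926
Fraction lost = 1 − 0.926 = 0.07396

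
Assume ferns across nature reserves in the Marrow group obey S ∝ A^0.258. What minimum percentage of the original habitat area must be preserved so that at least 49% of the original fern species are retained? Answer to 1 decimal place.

Need (A_new/A_old)^0.258 = 0.49, so A_new/A_old = 0.49^(1/0.258) = 0.49^3.876
ln(A_new/A_old) = ln 0.49 / 0.258 = -0.7133 / 0.258 = -2.7649
A_new/A_old = e^-2.7649 ≈ 0.06298

6.3%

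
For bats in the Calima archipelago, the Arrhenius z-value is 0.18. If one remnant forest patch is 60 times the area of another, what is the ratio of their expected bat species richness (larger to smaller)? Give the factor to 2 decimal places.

S₂/S₁ = (A₂/A₁)^z = 60^0.18
ln(S₂/S₁) = 0.18 × ln 60 = 0.18 × 4.0943 = 0.7370
S₂/S₁ = e^0.7370 ≈ 2.09

2.09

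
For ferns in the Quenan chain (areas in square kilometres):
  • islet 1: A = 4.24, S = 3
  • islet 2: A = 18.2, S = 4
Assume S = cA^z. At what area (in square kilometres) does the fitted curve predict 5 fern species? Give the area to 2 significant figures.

z = ln(4/3) / ln(18.2/4.24) = 0.2877 / 1.4569 = 0.1975
c = 3 / 4.24^0.1975 = 3 / 1.33 = 2.255
A = (5/2.255)^(1/0.1975) ⇒ ln A = ln(2.217)/0.1975 = 4.0314
A = e^4.0314 ≈ 56.34 square kilometres

56 square kilometres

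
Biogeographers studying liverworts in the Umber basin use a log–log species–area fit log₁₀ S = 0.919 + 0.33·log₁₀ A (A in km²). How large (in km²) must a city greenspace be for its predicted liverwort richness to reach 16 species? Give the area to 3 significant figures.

7.31 km²

16 = 8.299 × A^0.33  ⇒  A^0.33 = 16/8.299 = 1.928
ln A = ln(1.928) / 0.33 = 0.6565 / 0.33 = 1.9894
A = e^1.9894 ≈ 7.311 km²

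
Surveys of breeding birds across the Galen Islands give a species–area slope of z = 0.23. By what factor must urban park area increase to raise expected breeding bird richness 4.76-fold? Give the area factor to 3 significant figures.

883

(A₂/A₁)^0.23 = 4.76, so A₂/A₁ = 4.76^(1/0.23) = 4.76^4.348
ln(A₂/A₁) = ln 4.76 / 0.23 = 1.5602 / 0.23 = 6.7837
A₂/A₁ = e^6.7837 ≈ 883.3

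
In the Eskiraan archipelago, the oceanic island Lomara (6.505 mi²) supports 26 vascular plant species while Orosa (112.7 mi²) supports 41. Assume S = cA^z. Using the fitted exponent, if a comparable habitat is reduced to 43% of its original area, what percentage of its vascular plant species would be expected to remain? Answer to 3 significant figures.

z = ln(41/26) / ln(112.7/6.505) = 0.4555 / 2.8522 = 0.1597
S_new/S_old = (A_new/A_old)^z = 0.43^0.1597 = exp(0.1597 × -0.8440) = 0.8739

87.4%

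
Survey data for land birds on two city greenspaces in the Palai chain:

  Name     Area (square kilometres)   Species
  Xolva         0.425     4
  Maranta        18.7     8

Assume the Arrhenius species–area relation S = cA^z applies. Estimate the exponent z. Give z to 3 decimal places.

Taking logs: ln S = ln c + z ln A, so z = (ln S₂ − ln S₁)/(ln A₂ − ln A₁).
z = ln(8/4) / ln(18.7/0.425) = ln(2) / ln(44) = 0.6931 / 3.7842 = 0.1832

0.183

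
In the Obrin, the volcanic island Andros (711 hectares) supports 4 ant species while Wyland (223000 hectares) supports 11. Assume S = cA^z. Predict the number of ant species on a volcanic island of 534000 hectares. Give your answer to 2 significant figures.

13

z = ln(11/4) / ln(223000/711) = 1.0116 / 5.7483 = 0.1760
c = 4 / 711^0.1760 = 4 / 3.176 = 1.259
S₃ = 1.259 × 534000^0.1760 = 1.259 × 10.18 ≈ 12.83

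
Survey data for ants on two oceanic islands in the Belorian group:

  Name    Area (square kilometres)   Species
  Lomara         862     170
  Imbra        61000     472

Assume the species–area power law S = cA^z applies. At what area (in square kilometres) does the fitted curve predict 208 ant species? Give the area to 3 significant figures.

z = ln(472/170) / ln(61000/862) = 1.0212 / 4.2594 = 0.2397
c = 170 / 862^0.2397 = 170 / 5.056 = 33.63
A = (208/33.63)^(1/0.2397) ⇒ ln A = ln(6.186)/0.2397 = 7.6007
A = e^7.6007 ≈ 2000 square kilometres

2000 square kilometres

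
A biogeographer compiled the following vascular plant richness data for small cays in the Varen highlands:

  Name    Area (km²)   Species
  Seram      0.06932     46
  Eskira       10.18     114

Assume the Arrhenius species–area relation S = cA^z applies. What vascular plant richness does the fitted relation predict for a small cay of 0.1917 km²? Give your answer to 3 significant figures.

55.3

z = ln(114/46) / ln(10.18/0.06932) = 0.9076 / 4.9894 = 0.1819
c = 46 / 0.06932^0.1819 = 46 / 0.6154 = 74.75
S₃ = 74.75 × 0.1917^0.1819 = 74.75 × 0.7405 ≈ 55.35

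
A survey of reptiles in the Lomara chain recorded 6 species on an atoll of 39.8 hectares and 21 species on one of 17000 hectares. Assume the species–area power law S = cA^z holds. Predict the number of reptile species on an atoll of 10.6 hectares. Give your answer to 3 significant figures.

z = ln(21/6) / ln(17000/39.8) = 1.2528 / 6.0571 = 0.2068
c = 6 / 39.8^0.2068 = 6 / 2.142 = 2.801
S₃ = 2.801 × 10.6^0.2068 = 2.801 × 1.63 ≈ 4.564

4.56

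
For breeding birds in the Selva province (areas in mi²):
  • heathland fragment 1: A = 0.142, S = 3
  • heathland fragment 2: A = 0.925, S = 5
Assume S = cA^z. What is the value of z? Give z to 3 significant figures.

Taking logs: ln S = ln c + z ln A, so z = (ln S₂ − ln S₁)/(ln A₂ − ln A₁).
z = ln(5/3) / ln(0.925/0.142) = ln(1.667) / ln(6.514) = 0.5108 / 1.8740 = 0.2726

0.273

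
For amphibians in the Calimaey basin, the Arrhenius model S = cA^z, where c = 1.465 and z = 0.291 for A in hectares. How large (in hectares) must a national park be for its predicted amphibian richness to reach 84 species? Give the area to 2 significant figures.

84 = 1.465 × A^0.291  ⇒  A^0.291 = 84/1.465 = 57.34
ln A = ln(57.34) / 0.291 = 4.0490 / 0.291 = 13.9140
A = e^13.9140 ≈ 1103456 hectares

1100000 hectares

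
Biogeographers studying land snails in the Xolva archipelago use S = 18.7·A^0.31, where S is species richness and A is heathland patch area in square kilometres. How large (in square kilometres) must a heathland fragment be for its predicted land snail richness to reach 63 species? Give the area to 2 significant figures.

63 = 18.7 × A^0.31  ⇒  A^0.31 = 63/18.7 = 3.369
ln A = ln(3.369) / 0.31 = 1.2146 / 0.31 = 3.9181
A = e^3.9181 ≈ 50.3 square kilometres

50 square kilometres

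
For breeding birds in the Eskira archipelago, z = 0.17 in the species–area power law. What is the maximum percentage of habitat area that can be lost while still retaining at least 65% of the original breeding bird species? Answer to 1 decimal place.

Need (A_new/A_old)^0.17 = 0.65, so A_new/A_old = 0.65^(1/0.17) = 0.65^5.882
ln(A_new/A_old) = ln 0.65 / 0.17 = -0.4308 / 0.17 = -2.5340
A_new/A_old = e^-2.5340 ≈ 0.07934
Fraction that can be lost = 1 − 0.07934 = 0.9207

92.1%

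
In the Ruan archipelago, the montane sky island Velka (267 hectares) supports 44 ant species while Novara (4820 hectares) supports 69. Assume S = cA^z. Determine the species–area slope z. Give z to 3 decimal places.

Taking logs: ln S = ln c + z ln A, so z = (ln S₂ − ln S₁)/(ln A₂ − ln A₁).
z = ln(69/44) / ln(4820/267) = ln(1.568) / ln(18.05) = 0.4499 / 2.8933 = 0.1555

0.156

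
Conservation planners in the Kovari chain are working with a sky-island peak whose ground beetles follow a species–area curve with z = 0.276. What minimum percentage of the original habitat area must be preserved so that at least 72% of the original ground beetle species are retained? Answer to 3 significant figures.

Need (A_new/A_old)^0.276 = 0.72, so A_new/A_old = 0.72^(1/0.276) = 0.72^3.623
ln(A_new/A_old) = ln 0.72 / 0.276 = -0.3285 / 0.276 = -1.1902
A_new/A_old = e^-1.1902 ≈ 0.3042

30.4%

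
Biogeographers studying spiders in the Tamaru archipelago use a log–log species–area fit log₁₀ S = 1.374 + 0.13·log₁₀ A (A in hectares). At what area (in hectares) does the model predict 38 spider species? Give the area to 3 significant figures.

38 = 23.66 × A^0.13  ⇒  A^0.13 = 38/23.66 = 1.606
ln A = ln(1.606) / 0.13 = 0.4738 / 0.13 = 3.6449
A = e^3.6449 ≈ 38.28 hectares

38.3 hectares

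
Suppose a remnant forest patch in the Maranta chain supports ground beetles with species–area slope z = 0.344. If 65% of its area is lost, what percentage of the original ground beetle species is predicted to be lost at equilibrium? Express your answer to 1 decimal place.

30.3%

S_new/S_old = (A_new/A_old)^z = 0.35^0.344
= exp(0.344 × ln 0.35) = exp(0.344 × -1.0498) = exp(-0.3611) ≈ 0.6969
Fraction lost = 1 − 0.6969 = 0.3031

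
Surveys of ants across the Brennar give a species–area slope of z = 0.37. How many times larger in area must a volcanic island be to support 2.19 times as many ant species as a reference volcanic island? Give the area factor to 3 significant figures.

(A₂/A₁)^0.37 = 2.19, so A₂/A₁ = 2.19^(1/0.37) = 2.19^2.703
ln(A₂/A₁) = ln 2.19 / 0.37 = 0.7839 / 0.37 = 2.1187
A₂/A₁ = e^2.1187 ≈ 8.32

8.32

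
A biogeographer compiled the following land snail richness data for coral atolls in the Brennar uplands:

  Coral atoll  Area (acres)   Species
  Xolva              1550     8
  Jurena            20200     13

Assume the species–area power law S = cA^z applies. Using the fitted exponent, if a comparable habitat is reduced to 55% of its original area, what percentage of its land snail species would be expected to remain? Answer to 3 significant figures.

89.3%

z = ln(13/8) / ln(20200/1550) = 0.4855 / 2.5674 = 0.1891
S_new/S_old = (A_new/A_old)^z = 0.55^0.1891 = exp(0.1891 × -0.5978) = 0.8931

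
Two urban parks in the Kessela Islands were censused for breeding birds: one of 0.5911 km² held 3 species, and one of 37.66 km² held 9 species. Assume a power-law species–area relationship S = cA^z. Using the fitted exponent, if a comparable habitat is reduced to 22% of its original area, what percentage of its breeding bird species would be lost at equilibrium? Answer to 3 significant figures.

33.0%

z = ln(9/3) / ln(37.66/0.5911) = 1.0986 / 4.1544 = 0.2644
S_new/S_old = (A_new/A_old)^z = 0.22^0.2644 = exp(0.2644 × -1.5141) = 0.67
Fraction lost = 1 − 0.67 = 0.33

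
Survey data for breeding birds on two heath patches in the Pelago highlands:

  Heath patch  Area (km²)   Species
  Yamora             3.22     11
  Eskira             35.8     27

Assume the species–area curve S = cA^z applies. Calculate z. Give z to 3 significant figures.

Taking logs: ln S = ln c + z ln A, so z = (ln S₂ − ln S₁)/(ln A₂ − ln A₁).
z = ln(27/11) / ln(35.8/3.22) = ln(2.455) / ln(11.12) = 0.8979 / 2.4086 = 0.3728

0.373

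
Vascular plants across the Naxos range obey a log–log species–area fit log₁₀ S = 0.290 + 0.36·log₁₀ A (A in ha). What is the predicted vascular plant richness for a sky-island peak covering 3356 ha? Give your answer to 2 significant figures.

S = 1.95 × 3356^0.36
ln S = ln 1.95 + 0.36 × ln 3356 = 0.6677 + 0.36 × 8.1185 = 3.5904
S = e^3.5904 ≈ 36.25

36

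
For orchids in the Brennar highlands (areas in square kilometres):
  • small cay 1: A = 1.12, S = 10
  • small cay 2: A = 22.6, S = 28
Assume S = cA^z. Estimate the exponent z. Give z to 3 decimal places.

Taking logs: ln S = ln c + z ln A, so z = (ln S₂ − ln S₁)/(ln A₂ − ln A₁).
z = ln(28/10) / ln(22.6/1.12) = ln(2.8) / ln(20.18) = 1.0296 / 3.0046 = 0.3427

0.343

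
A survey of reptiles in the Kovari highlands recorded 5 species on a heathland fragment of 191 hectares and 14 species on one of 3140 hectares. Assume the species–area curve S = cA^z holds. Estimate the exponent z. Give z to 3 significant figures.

0.368

Taking logs: ln S = ln c + z ln A, so z = (ln S₂ − ln S₁)/(ln A₂ − ln A₁).
z = ln(14/5) / ln(3140/191) = ln(2.8) / ln(16.44) = 1.0296 / 2.7997 = 0.3678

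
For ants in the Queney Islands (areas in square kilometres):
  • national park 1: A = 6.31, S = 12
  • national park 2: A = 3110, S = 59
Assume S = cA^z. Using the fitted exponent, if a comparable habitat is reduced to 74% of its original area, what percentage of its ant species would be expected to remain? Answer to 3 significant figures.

92.6%

z = ln(59/12) / ln(3110/6.31) = 1.5926 / 6.2002 = 0.2569
S_new/S_old = (A_new/A_old)^z = 0.74^0.2569 = exp(0.2569 × -0.3011) = 0.9256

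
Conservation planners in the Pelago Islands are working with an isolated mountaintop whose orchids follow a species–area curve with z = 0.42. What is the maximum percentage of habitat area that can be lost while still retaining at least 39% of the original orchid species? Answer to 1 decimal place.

Need (A_new/A_old)^0.42 = 0.39, so A_new/A_old = 0.39^(1/0.42) = 0.39^2.381
ln(A_new/A_old) = ln 0.39 / 0.42 = -0.9416 / 0.42 = -2.2419
A_new/A_old = e^-2.2419 ≈ 0.1063
Fraction that can be lost = 1 − 0.1063 = 0.8937

89.4%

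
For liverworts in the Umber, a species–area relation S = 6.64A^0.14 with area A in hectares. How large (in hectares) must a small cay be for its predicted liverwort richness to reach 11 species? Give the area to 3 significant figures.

11 = 6.64 × A^0.14  ⇒  A^0.14 = 11/6.64 = 1.657
ln A = ln(1.657) / 0.14 = 0.5048 / 0.14 = 3.6056
A = e^3.6056 ≈ 36.8 hectares

36.8 hectares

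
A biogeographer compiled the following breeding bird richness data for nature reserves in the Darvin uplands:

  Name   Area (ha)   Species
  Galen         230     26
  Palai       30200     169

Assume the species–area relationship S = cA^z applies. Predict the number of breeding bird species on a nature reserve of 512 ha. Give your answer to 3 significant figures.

z = ln(169/26) / ln(30200/230) = 1.8718 / 4.8775 = 0.3838
c = 26 / 230^0.3838 = 26 / 8.06 = 3.226
S₃ = 3.226 × 512^0.3838 = 3.226 × 10.96 ≈ 35.35

35.3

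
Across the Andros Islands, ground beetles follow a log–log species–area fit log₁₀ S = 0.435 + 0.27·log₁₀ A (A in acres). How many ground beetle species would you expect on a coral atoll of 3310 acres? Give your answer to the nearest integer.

24 species

S = 2.723 × 3310^0.27 = 2.723 × 8.92 ≈ 24.29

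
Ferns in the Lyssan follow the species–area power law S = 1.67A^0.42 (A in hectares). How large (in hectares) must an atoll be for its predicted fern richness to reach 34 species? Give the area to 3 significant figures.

34 = 1.67 × A^0.42  ⇒  A^0.42 = 34/1.67 = 20.36
ln A = ln(20.36) / 0.42 = 3.0135 / 0.42 = 7.1751
A = e^7.1751 ≈ 1306 hectares

1310 hectares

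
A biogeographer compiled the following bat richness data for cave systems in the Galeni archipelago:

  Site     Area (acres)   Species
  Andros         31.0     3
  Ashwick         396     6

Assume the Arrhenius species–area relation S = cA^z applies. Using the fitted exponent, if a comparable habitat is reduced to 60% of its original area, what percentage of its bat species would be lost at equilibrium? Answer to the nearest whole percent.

z = ln(6/3) / ln(396/31) = 0.6931 / 2.5474 = 0.2721
S_new/S_old = (A_new/A_old)^z = 0.6^0.2721 = exp(0.2721 × -0.5108) = 0.8702
Fraction lost = 1 − 0.8702 = 0.1298

13%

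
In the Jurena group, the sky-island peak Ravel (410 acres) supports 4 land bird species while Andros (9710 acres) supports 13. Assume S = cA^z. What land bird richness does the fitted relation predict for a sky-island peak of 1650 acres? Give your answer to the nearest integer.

z = ln(13/4) / ln(9710/410) = 1.1787 / 3.1648 = 0.3724
c = 4 / 410^0.3724 = 4 / 9.399 = 0.4256
S₃ = 0.4256 × 1650^0.3724 = 0.4256 × 15.79 ≈ 6.718

7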